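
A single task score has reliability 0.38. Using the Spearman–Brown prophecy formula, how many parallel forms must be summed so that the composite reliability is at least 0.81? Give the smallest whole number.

7

k ≥ ρ*(1−ρ₁)/(ρ₁(1−ρ*)) = 0.81·0.62 / (0.38·0.19) = 6.956.
Smallest integer k = 7.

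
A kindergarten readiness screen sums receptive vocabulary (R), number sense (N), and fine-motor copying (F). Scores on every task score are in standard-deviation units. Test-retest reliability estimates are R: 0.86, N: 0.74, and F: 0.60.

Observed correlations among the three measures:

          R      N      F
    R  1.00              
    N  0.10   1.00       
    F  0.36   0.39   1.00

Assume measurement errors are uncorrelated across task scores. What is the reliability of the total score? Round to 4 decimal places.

0.8298

Var(R+N+F) = 3 + 2·[0.10 + 0.36 + 0.39] = 3 + 1.7 = 4.7.
With uncorrelated errors the cross-covariances are all true-score covariance, so they carry over unchanged; only the diagonal terms shrink to ρᵢσᵢ².
True-score variance = [0.86 + 0.74 + 0.60] + 1.7 = 2.2 + 1.7 = 3.9.
Reliability = 3.9 / 4.7 = 0.8298.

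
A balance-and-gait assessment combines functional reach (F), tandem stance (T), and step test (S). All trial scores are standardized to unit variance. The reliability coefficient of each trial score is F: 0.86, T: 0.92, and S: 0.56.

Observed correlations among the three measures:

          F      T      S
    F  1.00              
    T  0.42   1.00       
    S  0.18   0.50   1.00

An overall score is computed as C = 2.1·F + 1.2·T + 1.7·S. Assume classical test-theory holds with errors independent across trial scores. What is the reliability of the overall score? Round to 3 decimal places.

Var(C) = 2.1² + 1.2² + 1.7² + 2·[2.52·0.42 + 3.57·0.18 + 2.04·0.50] = 8.74 + 5.442 = 14.182.
With uncorrelated errors the cross-covariances are all true-score covariance, so they carry over unchanged; only the diagonal terms shrink to ρᵢσᵢ².
True-score variance = [2.1²·0.86 + 1.2²·0.92 + 1.7²·0.56] + 5.442 = 6.7358 + 5.442 = 12.1778.
Reliability = 12.1778 / 14.182 = 0.859.

0.859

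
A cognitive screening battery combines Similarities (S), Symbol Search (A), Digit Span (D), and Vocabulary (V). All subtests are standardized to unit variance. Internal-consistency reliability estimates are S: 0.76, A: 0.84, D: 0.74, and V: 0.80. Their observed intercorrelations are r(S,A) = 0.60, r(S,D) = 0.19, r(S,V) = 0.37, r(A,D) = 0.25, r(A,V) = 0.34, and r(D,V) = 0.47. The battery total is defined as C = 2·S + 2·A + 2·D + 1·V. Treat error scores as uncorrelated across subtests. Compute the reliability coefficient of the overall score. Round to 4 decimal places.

Var(C) = 2² + 2² + 2² + 1 + 2·[4·0.60 + 4·0.19 + 2·0.37 + 4·0.25 + 2·0.34 + 2·0.47] = 13 + 13.04 = 26.04.
With uncorrelated errors the cross-covariances are all true-score covariance, so they carry over unchanged; only the diagonal terms shrink to ρᵢσᵢ².
True-score variance = [2²·0.76 + 2²·0.84 + 2²·0.74 + 0.80] + 13.04 = 10.16 + 13.04 = 23.2.
Reliability = 23.2 / 26.04 = 0.8909.

0.8909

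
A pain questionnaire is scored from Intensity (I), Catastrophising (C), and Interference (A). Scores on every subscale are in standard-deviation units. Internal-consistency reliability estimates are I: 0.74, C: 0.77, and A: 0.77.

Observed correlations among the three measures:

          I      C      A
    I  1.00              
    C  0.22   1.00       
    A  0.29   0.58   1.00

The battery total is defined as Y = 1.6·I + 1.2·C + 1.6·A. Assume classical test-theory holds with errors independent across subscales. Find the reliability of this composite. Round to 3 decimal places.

Var(Y) = 1.6² + 1.2² + 1.6² + 2·[1.92·0.22 + 2.56·0.29 + 1.92·0.58] = 6.56 + 4.5568 = 11.1168.
Under uncorrelated errors the observed covariances equal the true-score covariances, so only the own-variance terms attenuate.
True-score variance = [1.6²·0.74 + 1.2²·0.77 + 1.6²·0.77] + 4.5568 = 4.9744 + 4.5568 = 9.5312.
Reliability = 9.5312 / 11.1168 = 0.857.

0.857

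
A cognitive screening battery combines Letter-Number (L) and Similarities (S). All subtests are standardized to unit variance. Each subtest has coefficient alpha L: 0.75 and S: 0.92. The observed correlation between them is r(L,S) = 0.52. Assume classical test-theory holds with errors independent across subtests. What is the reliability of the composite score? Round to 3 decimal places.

0.891

Var(L+S) = 2 + 2·[0.52] = 2 + 1.04 = 3.04.
Under uncorrelated errors the observed covariances equal the true-score covariances, so only the own-variance terms attenuate.
True-score variance = [0.75 + 0.92] + 1.04 = 1.67 + 1.04 = 2.71.
Reliability = 2.71 / 3.04 = 0.891.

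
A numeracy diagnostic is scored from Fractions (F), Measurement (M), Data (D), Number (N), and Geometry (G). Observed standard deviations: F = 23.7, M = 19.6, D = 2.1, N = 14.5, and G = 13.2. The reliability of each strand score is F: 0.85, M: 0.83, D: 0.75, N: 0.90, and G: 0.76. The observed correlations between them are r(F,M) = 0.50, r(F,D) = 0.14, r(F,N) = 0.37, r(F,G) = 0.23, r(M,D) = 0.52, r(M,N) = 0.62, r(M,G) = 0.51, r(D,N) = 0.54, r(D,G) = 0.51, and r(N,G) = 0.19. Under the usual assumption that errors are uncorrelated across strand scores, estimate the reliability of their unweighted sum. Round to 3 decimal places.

Var(F+M+D+N+G) = 23.7² + 19.6² + 2.1² + 14.5² + 13.2² + 2·[23.7·19.6·0.50 + 23.7·2.1·0.14 + 23.7·14.5·0.37 + 23.7·13.2·0.23 + 19.6·2.1·0.52 + 19.6·14.5·0.62 + 19.6·13.2·0.51 + 2.1·14.5·0.54 + 2.1·13.2·0.51 + 14.5·13.2·0.19] = 1334.75 + 1669.66 = 3004.41.
Under uncorrelated errors the observed covariances equal the true-score covariances, so only the own-variance terms attenuate.
True-score variance = [23.7²·0.85 + 19.6²·0.83 + 2.1²·0.75 + 14.5²·0.90 + 13.2²·0.76] + 1669.66 = 1121.24 + 1669.66 = 2790.91.
Reliability = 2790.91 / 3004.41 = 0.929.

0.929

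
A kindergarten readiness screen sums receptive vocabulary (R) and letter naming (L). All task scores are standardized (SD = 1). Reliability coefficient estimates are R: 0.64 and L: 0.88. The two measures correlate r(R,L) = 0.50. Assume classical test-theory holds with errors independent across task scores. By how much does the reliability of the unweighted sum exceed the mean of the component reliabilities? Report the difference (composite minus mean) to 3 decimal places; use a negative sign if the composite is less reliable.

Var(sum) = 2 + 1 = 3; true-score variance = 1.52 + 1 = 2.52; composite reliability = 0.8400.
Mean component reliability = 0.7600.
Difference = 0.8400 − 0.7600 = 0.080.

0.080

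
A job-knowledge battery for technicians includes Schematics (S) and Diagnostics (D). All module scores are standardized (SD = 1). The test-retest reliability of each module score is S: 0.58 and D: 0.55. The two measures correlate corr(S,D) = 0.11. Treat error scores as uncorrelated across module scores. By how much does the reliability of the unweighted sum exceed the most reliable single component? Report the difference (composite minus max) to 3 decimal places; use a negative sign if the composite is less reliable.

0.028

Var(sum) = 2 + 0.22 = 2.22; true-score variance = 1.13 + 0.22 = 1.35; composite reliability = 0.6081.
Max component reliability = 0.5800.
Difference = 0.6081 − 0.5800 = 0.028.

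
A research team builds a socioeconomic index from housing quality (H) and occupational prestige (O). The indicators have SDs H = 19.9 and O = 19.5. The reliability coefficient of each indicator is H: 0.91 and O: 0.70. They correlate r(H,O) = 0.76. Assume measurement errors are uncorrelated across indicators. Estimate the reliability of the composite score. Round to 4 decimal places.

Var(H+O) = 19.9² + 19.5² + 2·[19.9·19.5·0.76] = 776.26 + 589.836 = 1366.1.
Because errors are independent across components, Cov(Tᵢ,Tⱼ) = Cov(Xᵢ,Xⱼ); the off-diagonal part of the true-score variance is the same as above.
True-score variance = [19.9²·0.91 + 19.5²·0.70] + 589.836 = 626.544 + 589.836 = 1216.38.
Reliability = 1216.38 / 1366.1 = 0.8904.

0.8904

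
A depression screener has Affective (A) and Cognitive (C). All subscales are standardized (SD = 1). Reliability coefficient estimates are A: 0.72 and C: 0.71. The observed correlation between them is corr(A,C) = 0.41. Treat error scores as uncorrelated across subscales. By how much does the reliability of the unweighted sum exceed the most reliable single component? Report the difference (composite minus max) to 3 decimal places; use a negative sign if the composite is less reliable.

0.078

Var(sum) = 2 + 0.82 = 2.82; true-score variance = 1.43 + 0.82 = 2.25; composite reliability = 0.7979.
Max component reliability = 0.7200.
Difference = 0.7979 − 0.7200 = 0.078.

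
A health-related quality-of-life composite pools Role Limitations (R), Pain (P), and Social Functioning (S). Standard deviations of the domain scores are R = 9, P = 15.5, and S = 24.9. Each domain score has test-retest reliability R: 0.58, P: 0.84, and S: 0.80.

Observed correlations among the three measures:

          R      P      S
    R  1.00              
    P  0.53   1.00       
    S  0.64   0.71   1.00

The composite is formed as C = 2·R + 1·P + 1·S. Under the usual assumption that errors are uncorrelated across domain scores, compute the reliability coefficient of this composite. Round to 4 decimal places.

0.8853

Var(C) = 2²·9² + 15.5² + 24.9² + 2·[2·9·15.5·0.53 + 2·9·24.9·0.64 + 15.5·24.9·0.71] = 1184.26 + 1417.49 = 2601.74.
With uncorrelated errors the cross-covariances are all true-score covariance, so they carry over unchanged; only the diagonal terms shrink to ρᵢσᵢ².
True-score variance = [2²·9²·0.58 + 15.5²·0.84 + 24.9²·0.80] + 1417.49 = 885.738 + 1417.49 = 2303.22.
Reliability = 2303.22 / 2601.74 = 0.8853.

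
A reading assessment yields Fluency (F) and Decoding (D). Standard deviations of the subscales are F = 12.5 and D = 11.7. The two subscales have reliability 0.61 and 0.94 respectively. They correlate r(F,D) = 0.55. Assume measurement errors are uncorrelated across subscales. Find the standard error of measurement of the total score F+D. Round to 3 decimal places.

8.316

Var(total) = 293.14 + 160.875 = 454.015.
True-score variance = 223.989 + 160.875 = 384.864, so reliability = 0.8477.
Error variance = 454.015 − 384.864 = 69.1509; SEM = √69.1509 = 8.316.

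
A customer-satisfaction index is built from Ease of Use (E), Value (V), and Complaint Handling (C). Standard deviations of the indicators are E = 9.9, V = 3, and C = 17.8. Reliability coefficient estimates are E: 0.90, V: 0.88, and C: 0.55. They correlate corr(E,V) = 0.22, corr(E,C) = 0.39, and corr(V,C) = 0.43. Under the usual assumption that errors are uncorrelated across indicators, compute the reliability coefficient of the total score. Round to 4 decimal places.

0.7526

Var(E+V+C) = 9.9² + 3² + 17.8² + 2·[9.9·3·0.22 + 9.9·17.8·0.39 + 3·17.8·0.43] = 423.85 + 196.444 = 620.294.
Because errors are independent across components, Cov(Tᵢ,Tⱼ) = Cov(Xᵢ,Xⱼ); the off-diagonal part of the true-score variance is the same as above.
True-score variance = [9.9²·0.90 + 3²·0.88 + 17.8²·0.55] + 196.444 = 270.391 + 196.444 = 466.835.
Reliability = 466.835 / 620.294 = 0.7526.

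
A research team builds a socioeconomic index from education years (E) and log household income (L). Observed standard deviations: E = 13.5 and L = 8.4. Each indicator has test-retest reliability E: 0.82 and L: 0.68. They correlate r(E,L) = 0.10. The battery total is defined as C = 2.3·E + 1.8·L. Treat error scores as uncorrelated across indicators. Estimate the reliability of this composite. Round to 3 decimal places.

Var(C) = 2.3²·13.5² + 1.8²·8.4² + 2·[4.14·13.5·8.4·0.10] = 1192.72 + 93.8952 = 1286.61.
Because errors are independent across components, Cov(Tᵢ,Tⱼ) = Cov(Xᵢ,Xⱼ); the off-diagonal part of the true-score variance is the same as above.
True-score variance = [2.3²·13.5²·0.82 + 1.8²·8.4²·0.68] + 93.8952 = 946.022 + 93.8952 = 1039.92.
Reliability = 1039.92 / 1286.61 = 0.808.

0.808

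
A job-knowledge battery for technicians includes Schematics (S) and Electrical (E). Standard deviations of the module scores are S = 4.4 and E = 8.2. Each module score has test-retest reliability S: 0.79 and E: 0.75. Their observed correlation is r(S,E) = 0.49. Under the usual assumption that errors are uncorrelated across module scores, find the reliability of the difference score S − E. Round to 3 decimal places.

Var(S−E) = 4.4² + 8.2² − 2·4.4·8.2·0.49 = 86.6 − 35.3584 = 51.2416.
Because errors are independent across components, Cov(Tᵢ,Tⱼ) = Cov(Xᵢ,Xⱼ); the off-diagonal part of the true-score variance is the same as above.
True-score variance = [4.4²·0.79 + 8.2²·0.75] − 35.3584 = 65.7244 − 35.3584 = 30.366.
Reliability = 30.366 / 51.2416 = 0.593.

0.593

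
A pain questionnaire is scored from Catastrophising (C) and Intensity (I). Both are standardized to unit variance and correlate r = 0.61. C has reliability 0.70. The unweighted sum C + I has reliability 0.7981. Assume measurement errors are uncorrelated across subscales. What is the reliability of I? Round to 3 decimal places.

Var(C+I) = 2 + 2·0.61 = 3.220.
True-score variance = ρ_C + ρ_I + 2·0.61, so 0.7981 = (0.70 + ρ_I + 1.22) / 3.220.
ρ_I = 0.7981·3.220 − 0.70 − 1.22 = 0.650.

0.650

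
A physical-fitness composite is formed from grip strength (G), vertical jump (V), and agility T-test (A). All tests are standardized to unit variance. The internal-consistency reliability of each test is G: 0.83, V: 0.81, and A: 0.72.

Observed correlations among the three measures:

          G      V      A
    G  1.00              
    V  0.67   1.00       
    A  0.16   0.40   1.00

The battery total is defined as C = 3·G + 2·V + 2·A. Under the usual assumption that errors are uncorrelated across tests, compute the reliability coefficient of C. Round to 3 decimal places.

Var(C) = 3² + 2² + 2² + 2·[6·0.67 + 6·0.16 + 4·0.40] = 17 + 13.16 = 30.16.
Under uncorrelated errors the observed covariances equal the true-score covariances, so only the own-variance terms attenuate.
True-score variance = [3²·0.83 + 2²·0.81 + 2²·0.72] + 13.16 = 13.59 + 13.16 = 26.75.
Reliability = 26.75 / 30.16 = 0.887.

0.887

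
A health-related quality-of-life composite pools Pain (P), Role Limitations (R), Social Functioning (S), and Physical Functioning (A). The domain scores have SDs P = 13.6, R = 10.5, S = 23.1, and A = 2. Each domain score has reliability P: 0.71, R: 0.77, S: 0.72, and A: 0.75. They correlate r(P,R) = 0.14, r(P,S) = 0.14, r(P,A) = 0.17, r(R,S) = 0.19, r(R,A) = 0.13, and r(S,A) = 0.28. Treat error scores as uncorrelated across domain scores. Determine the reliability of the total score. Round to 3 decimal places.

0.790

Var(P+R+S+A) = 13.6² + 10.5² + 23.1² + 2² + 2·[13.6·10.5·0.14 + 13.6·23.1·0.14 + 13.6·2·0.17 + 10.5·23.1·0.19 + 10.5·2·0.13 + 23.1·2·0.28] = 832.82 + 260.698 = 1093.52.
Under uncorrelated errors the observed covariances equal the true-score covariances, so only the own-variance terms attenuate.
True-score variance = [13.6²·0.71 + 10.5²·0.77 + 23.1²·0.72 + 2²·0.75] + 260.698 = 603.413 + 260.698 = 864.111.
Reliability = 864.111 / 1093.52 = 0.790.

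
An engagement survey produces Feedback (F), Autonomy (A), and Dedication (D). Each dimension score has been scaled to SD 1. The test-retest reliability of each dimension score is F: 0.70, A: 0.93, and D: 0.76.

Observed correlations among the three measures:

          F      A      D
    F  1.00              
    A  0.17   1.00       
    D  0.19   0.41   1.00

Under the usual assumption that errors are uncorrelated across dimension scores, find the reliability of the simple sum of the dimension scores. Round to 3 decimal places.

0.866

Var(F+A+D) = 3 + 2·[0.17 + 0.19 + 0.41] = 3 + 1.54 = 4.54.
Under uncorrelated errors the observed covariances equal the true-score covariances, so only the own-variance terms attenuate.
True-score variance = [0.70 + 0.93 + 0.76] + 1.54 = 2.39 + 1.54 = 3.93.
Reliability = 3.93 / 4.54 = 0.866.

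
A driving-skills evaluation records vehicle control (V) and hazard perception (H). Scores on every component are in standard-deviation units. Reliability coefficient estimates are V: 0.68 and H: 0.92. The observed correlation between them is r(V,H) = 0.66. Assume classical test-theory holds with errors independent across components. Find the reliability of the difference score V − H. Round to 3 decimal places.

0.412

Var(V−H) = 1 + 1 − 2·0.66 = 2 − 1.32 = 0.68.
Because errors are independent across components, Cov(Tᵢ,Tⱼ) = Cov(Xᵢ,Xⱼ); the off-diagonal part of the true-score variance is the same as above.
True-score variance = [0.68 + 0.92] − 1.32 = 1.6 − 1.32 = 0.28.
Reliability = 0.28 / 0.68 = 0.412.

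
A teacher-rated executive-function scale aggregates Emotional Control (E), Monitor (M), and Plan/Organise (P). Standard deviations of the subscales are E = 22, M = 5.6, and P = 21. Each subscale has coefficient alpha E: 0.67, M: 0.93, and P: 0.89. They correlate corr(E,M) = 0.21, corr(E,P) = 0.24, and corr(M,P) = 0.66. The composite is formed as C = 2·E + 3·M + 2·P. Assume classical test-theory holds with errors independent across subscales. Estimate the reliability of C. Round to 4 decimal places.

0.8605

Var(C) = 2²·22² + 3²·5.6² + 2²·21² + 2·[6·22·5.6·0.21 + 4·22·21·0.24 + 6·5.6·21·0.66] = 3982.24 + 2128.9 = 6111.14.
With uncorrelated errors the cross-covariances are all true-score covariance, so they carry over unchanged; only the diagonal terms shrink to ρᵢσᵢ².
True-score variance = [2²·22²·0.67 + 3²·5.6²·0.93 + 2²·21²·0.89] + 2128.9 = 3129.56 + 2128.9 = 5258.46.
Reliability = 5258.46 / 6111.14 = 0.8605.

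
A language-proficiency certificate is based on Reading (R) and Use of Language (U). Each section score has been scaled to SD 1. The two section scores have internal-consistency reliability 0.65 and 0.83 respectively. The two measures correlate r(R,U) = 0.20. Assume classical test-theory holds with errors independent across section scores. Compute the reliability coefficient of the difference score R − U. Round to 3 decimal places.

Var(R−U) = 1 + 1 − 2·0.20 = 2 − 0.4 = 1.6.
Because errors are independent across components, Cov(Tᵢ,Tⱼ) = Cov(Xᵢ,Xⱼ); the off-diagonal part of the true-score variance is the same as above.
True-score variance = [0.65 + 0.83] − 0.4 = 1.48 − 0.4 = 1.08.
Reliability = 1.08 / 1.6 = 0.675.

0.675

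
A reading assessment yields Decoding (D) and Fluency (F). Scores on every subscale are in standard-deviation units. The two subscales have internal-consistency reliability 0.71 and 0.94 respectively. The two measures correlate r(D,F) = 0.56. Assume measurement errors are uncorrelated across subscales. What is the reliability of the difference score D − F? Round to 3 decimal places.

0.602

Var(D−F) = 1 + 1 − 2·0.56 = 2 − 1.12 = 0.88.
Because errors are independent across components, Cov(Tᵢ,Tⱼ) = Cov(Xᵢ,Xⱼ); the off-diagonal part of the true-score variance is the same as above.
True-score variance = [0.71 + 0.94] − 1.12 = 1.65 − 1.12 = 0.53.
Reliability = 0.53 / 0.88 = 0.602.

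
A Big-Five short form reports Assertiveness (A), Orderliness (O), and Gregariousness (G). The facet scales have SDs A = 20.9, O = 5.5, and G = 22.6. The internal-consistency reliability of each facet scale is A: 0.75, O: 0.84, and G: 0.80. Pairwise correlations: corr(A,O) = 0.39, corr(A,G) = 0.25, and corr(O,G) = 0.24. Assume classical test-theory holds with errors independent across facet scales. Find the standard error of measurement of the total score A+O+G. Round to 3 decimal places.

14.704

Var(total) = 977.82 + 385.495 = 1363.31.
True-score variance = 761.625 + 385.495 = 1147.12, so reliability = 0.8414.
Error variance = 1363.31 − 1147.12 = 216.194; SEM = √216.194 = 14.704.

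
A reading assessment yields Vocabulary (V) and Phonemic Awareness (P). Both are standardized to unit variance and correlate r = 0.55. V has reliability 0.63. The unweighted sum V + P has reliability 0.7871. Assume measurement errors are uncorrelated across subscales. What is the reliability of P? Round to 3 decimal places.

0.710

Var(V+P) = 2 + 2·0.55 = 3.100.
True-score variance = ρ_V + ρ_P + 2·0.55, so 0.7871 = (0.63 + ρ_P + 1.10) / 3.100.
ρ_P = 0.7871·3.100 − 0.63 − 1.10 = 0.710.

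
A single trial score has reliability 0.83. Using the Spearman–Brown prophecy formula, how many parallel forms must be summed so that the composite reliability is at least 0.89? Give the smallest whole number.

k ≥ ρ*(1−ρ₁)/(ρ₁(1−ρ*)) = 0.89·0.17 / (0.83·0.11) = 1.657.
Smallest integer k = 2.

2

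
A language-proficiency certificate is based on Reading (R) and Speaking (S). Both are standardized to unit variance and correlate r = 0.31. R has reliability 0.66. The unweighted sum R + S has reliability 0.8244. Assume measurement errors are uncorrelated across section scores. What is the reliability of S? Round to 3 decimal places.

0.880

Var(R+S) = 2 + 2·0.31 = 2.620.
True-score variance = ρ_R + ρ_S + 2·0.31, so 0.8244 = (0.66 + ρ_S + 0.62) / 2.620.
ρ_S = 0.8244·2.620 − 0.66 − 0.62 = 0.880.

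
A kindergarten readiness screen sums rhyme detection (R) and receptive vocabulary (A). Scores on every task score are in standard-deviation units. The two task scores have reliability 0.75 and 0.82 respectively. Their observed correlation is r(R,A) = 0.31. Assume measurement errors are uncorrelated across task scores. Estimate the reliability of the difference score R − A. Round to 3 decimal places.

0.688

Var(R−A) = 1 + 1 − 2·0.31 = 2 − 0.62 = 1.38.
Because errors are independent across components, Cov(Tᵢ,Tⱼ) = Cov(Xᵢ,Xⱼ); the off-diagonal part of the true-score variance is the same as above.
True-score variance = [0.75 + 0.82] − 0.62 = 1.57 − 0.62 = 0.95.
Reliability = 0.95 / 1.38 = 0.688.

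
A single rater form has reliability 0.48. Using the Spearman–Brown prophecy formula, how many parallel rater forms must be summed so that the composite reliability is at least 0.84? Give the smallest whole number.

k ≥ ρ*(1−ρ₁)/(ρ₁(1−ρ*)) = 0.84·0.52 / (0.48·0.16) = 5.688.
Smallest integer k = 6.

6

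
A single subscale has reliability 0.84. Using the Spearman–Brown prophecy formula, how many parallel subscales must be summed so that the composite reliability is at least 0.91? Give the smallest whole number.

2

k ≥ ρ*(1−ρ₁)/(ρ₁(1−ρ*)) = 0.91·0.16 / (0.84·0.09) = 1.926.
Smallest integer k = 2.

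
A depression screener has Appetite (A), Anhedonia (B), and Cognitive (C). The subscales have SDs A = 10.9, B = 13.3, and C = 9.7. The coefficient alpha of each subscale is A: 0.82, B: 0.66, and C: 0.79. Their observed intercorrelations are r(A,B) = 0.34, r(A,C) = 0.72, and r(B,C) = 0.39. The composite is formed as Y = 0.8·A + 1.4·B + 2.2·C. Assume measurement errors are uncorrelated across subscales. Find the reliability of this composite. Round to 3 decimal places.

Var(Y) = 0.8²·10.9² + 1.4²·13.3² + 2.2²·9.7² + 2·[1.12·10.9·13.3·0.34 + 1.76·10.9·9.7·0.72 + 3.08·13.3·9.7·0.39] = 878.138 + 688.305 = 1566.44.
Because errors are independent across components, Cov(Tᵢ,Tⱼ) = Cov(Xᵢ,Xⱼ); the off-diagonal part of the true-score variance is the same as above.
True-score variance = [0.8²·10.9²·0.82 + 1.4²·13.3²·0.66 + 2.2²·9.7²·0.79] + 688.305 = 650.939 + 688.305 = 1339.24.
Reliability = 1339.24 / 1566.44 = 0.855.

0.855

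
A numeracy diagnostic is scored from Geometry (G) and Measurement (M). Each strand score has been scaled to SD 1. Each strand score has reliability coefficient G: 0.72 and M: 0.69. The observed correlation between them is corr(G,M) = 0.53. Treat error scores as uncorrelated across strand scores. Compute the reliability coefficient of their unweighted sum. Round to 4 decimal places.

Var(G+M) = 2 + 2·[0.53] = 2 + 1.06 = 3.06.
Under uncorrelated errors the observed covariances equal the true-score covariances, so only the own-variance terms attenuate.
True-score variance = [0.72 + 0.69] + 1.06 = 1.41 + 1.06 = 2.47.
Reliability = 2.47 / 3.06 = 0.8072.

0.8072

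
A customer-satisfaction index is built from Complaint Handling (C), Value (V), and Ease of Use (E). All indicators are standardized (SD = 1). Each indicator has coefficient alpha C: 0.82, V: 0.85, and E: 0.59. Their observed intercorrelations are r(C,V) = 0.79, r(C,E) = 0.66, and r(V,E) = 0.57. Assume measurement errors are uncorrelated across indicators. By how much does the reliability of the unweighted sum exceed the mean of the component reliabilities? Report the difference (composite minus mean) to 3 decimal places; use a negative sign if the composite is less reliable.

Var(sum) = 3 + 4.04 = 7.04; true-score variance = 2.26 + 4.04 = 6.3; composite reliability = 0.8949.
Mean component reliability = 0.7533.
Difference = 0.8949 − 0.7533 = 0.142.

0.142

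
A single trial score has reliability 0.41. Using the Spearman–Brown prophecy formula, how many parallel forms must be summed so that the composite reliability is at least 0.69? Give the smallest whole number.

k ≥ ρ*(1−ρ₁)/(ρ₁(1−ρ*)) = 0.69·0.59 / (0.41·0.31) = 3.203.
Smallest integer k = 4.

4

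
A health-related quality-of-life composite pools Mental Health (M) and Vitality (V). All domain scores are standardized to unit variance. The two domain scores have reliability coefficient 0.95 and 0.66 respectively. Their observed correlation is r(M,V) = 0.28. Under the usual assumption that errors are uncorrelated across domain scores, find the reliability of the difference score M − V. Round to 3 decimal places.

Var(M−V) = 1 + 1 − 2·0.28 = 2 − 0.56 = 1.44.
Under uncorrelated errors the observed covariances equal the true-score covariances, so only the own-variance terms attenuate.
True-score variance = [0.95 + 0.66] − 0.56 = 1.61 − 0.56 = 1.05.
Reliability = 1.05 / 1.44 = 0.729.

0.729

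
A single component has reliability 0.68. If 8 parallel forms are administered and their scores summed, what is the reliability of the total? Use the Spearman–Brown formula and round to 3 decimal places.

ρ_k = kρ / (1 + (k−1)ρ) = 8·0.68 / (1 + 7·0.68) = 5.440 / 5.760 = 0.944.

0.944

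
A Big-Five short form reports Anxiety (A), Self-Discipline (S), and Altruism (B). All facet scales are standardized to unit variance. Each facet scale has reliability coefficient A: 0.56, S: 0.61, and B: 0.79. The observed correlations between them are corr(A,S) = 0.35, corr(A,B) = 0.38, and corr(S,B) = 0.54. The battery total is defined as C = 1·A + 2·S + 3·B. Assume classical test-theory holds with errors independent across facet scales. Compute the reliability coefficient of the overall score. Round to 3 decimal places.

0.839

Var(C) = 1 + 2² + 3² + 2·[2·0.35 + 3·0.38 + 6·0.54] = 14 + 10.16 = 24.16.
Because errors are independent across components, Cov(Tᵢ,Tⱼ) = Cov(Xᵢ,Xⱼ); the off-diagonal part of the true-score variance is the same as above.
True-score variance = [0.56 + 2²·0.61 + 3²·0.79] + 10.16 = 10.11 + 10.16 = 20.27.
Reliability = 20.27 / 24.16 = 0.839.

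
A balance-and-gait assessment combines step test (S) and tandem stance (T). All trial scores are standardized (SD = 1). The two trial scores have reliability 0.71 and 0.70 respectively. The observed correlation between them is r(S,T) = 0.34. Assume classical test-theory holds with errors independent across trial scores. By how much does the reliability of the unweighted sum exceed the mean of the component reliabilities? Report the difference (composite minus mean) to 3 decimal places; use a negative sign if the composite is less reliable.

0.075

Var(sum) = 2 + 0.68 = 2.68; true-score variance = 1.41 + 0.68 = 2.09; composite reliability = 0.7799.
Mean component reliability = 0.7050.
Difference = 0.7799 − 0.7050 = 0.075.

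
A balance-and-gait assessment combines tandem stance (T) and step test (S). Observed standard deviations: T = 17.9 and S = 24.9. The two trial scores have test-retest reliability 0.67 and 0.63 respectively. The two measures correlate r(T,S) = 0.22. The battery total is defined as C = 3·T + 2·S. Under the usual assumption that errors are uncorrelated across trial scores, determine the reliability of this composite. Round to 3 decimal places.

Var(C) = 3²·17.9² + 2²·24.9² + 2·[6·17.9·24.9·0.22] = 5363.73 + 1176.67 = 6540.4.
Because errors are independent across components, Cov(Tᵢ,Tⱼ) = Cov(Xᵢ,Xⱼ); the off-diagonal part of the true-score variance is the same as above.
True-score variance = [3²·17.9²·0.67 + 2²·24.9²·0.63] + 1176.67 = 3494.5 + 1176.67 = 4671.17.
Reliability = 4671.17 / 6540.4 = 0.714.

0.714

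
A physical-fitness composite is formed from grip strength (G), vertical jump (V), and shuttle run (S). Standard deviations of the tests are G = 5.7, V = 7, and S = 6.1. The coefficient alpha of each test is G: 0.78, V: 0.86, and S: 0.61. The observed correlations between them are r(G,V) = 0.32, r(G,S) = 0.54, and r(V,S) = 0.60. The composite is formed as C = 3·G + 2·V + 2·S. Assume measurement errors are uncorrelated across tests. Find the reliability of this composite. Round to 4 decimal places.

0.8773

Var(C) = 3²·5.7² + 2²·7² + 2²·6.1² + 2·[6·5.7·7·0.32 + 6·5.7·6.1·0.54 + 4·7·6.1·0.60] = 637.25 + 583.486 = 1220.74.
With uncorrelated errors the cross-covariances are all true-score covariance, so they carry over unchanged; only the diagonal terms shrink to ρᵢσᵢ².
True-score variance = [3²·5.7²·0.78 + 2²·7²·0.86 + 2²·6.1²·0.61] + 583.486 = 487.432 + 583.486 = 1070.92.
Reliability = 1070.92 / 1220.74 = 0.8773.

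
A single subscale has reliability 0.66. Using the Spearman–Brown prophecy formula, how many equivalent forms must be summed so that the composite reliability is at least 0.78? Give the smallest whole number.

2

k ≥ ρ*(1−ρ₁)/(ρ₁(1−ρ*)) = 0.78·0.34 / (0.66·0.22) = 1.826.
Smallest integer k = 2.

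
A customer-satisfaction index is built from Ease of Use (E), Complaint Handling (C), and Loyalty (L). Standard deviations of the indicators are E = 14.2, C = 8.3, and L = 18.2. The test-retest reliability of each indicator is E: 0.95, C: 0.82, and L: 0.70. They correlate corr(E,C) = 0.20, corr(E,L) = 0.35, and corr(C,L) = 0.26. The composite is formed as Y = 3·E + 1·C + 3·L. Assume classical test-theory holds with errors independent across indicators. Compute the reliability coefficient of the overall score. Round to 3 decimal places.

0.855

Var(Y) = 3²·14.2² + 8.3² + 3²·18.2² + 2·[3·14.2·8.3·0.20 + 9·14.2·18.2·0.35 + 3·8.3·18.2·0.26] = 4864.81 + 2005.26 = 6870.07.
Under uncorrelated errors the observed covariances equal the true-score covariances, so only the own-variance terms attenuate.
True-score variance = [3²·14.2²·0.95 + 8.3²·0.82 + 3²·18.2²·0.70] + 2005.26 = 3867.32 + 2005.26 = 5872.58.
Reliability = 5872.58 / 6870.07 = 0.855.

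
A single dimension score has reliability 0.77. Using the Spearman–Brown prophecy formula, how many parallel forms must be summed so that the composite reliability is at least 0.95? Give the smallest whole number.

6

k ≥ ρ*(1−ρ₁)/(ρ₁(1−ρ*)) = 0.95·0.23 / (0.77·0.05) = 5.675.
Smallest integer k = 6.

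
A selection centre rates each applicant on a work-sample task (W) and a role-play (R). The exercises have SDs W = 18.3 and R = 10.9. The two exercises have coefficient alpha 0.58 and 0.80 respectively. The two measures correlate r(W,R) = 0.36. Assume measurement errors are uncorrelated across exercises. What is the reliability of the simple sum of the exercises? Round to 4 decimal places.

0.7247

Var(W+R) = 18.3² + 10.9² + 2·[18.3·10.9·0.36] = 453.7 + 143.618 = 597.318.
Because errors are independent across components, Cov(Tᵢ,Tⱼ) = Cov(Xᵢ,Xⱼ); the off-diagonal part of the true-score variance is the same as above.
True-score variance = [18.3²·0.58 + 10.9²·0.80] + 143.618 = 289.284 + 143.618 = 432.903.
Reliability = 432.903 / 597.318 = 0.7247.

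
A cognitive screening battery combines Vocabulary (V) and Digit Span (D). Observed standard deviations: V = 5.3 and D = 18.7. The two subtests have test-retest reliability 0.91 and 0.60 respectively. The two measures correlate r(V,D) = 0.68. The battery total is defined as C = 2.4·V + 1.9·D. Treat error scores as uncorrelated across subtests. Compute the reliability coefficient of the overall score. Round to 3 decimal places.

0.745

Var(C) = 2.4²·5.3² + 1.9²·18.7² + 2·[4.56·5.3·18.7·0.68] = 1424.18 + 614.641 = 2038.82.
With uncorrelated errors the cross-covariances are all true-score covariance, so they carry over unchanged; only the diagonal terms shrink to ρᵢσᵢ².
True-score variance = [2.4²·5.3²·0.91 + 1.9²·18.7²·0.60] + 614.641 = 904.665 + 614.641 = 1519.31.
Reliability = 1519.31 / 2038.82 = 0.745.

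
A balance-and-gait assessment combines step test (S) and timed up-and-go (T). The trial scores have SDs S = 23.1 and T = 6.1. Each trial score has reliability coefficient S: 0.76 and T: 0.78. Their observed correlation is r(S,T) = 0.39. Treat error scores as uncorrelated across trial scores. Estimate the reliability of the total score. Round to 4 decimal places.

Var(S+T) = 23.1² + 6.1² + 2·[23.1·6.1·0.39] = 570.82 + 109.91 = 680.73.
Under uncorrelated errors the observed covariances equal the true-score covariances, so only the own-variance terms attenuate.
True-score variance = [23.1²·0.76 + 6.1²·0.78] + 109.91 = 434.567 + 109.91 = 544.477.
Reliability = 544.477 / 680.73 = 0.7998.

0.7998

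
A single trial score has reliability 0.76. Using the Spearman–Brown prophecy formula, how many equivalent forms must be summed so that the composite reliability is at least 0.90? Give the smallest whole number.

3

k ≥ ρ*(1−ρ₁)/(ρ₁(1−ρ*)) = 0.90·0.24 / (0.76·0.10) = 2.842.
Smallest integer k = 3.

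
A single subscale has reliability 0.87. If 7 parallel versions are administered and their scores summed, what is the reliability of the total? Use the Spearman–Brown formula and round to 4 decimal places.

ρ_k = kρ / (1 + (k−1)ρ) = 7·0.87 / (1 + 6·0.87) = 6.090 / 6.220 = 0.9791.

0.9791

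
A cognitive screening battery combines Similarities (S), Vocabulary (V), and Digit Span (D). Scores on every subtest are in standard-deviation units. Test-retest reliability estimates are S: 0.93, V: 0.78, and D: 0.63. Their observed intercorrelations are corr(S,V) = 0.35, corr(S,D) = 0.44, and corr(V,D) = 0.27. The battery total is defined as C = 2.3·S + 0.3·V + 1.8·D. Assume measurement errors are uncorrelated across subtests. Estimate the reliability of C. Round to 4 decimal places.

Var(C) = 2.3² + 0.3² + 1.8² + 2·[0.69·0.35 + 4.14·0.44 + 0.54·0.27] = 8.62 + 4.4178 = 13.0378.
With uncorrelated errors the cross-covariances are all true-score covariance, so they carry over unchanged; only the diagonal terms shrink to ρᵢσᵢ².
True-score variance = [2.3²·0.93 + 0.3²·0.78 + 1.8²·0.63] + 4.4178 = 7.0311 + 4.4178 = 11.4489.
Reliability = 11.4489 / 13.0378 = 0.8781.

0.8781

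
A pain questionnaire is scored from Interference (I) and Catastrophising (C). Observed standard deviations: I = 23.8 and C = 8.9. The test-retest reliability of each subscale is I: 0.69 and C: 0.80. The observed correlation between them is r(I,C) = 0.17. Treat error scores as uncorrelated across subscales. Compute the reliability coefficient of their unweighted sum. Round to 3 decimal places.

0.733

Var(I+C) = 23.8² + 8.9² + 2·[23.8·8.9·0.17] = 645.65 + 72.0188 = 717.669.
Because errors are independent across components, Cov(Tᵢ,Tⱼ) = Cov(Xᵢ,Xⱼ); the off-diagonal part of the true-score variance is the same as above.
True-score variance = [23.8²·0.69 + 8.9²·0.80] + 72.0188 = 454.212 + 72.0188 = 526.23.
Reliability = 526.23 / 717.669 = 0.733.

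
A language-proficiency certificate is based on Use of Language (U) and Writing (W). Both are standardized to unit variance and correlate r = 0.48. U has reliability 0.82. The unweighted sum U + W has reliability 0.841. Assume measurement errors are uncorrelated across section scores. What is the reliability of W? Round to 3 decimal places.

Var(U+W) = 2 + 2·0.48 = 2.960.
True-score variance = ρ_U + ρ_W + 2·0.48, so 0.841 = (0.82 + ρ_W + 0.96) / 2.960.
ρ_W = 0.841·2.960 − 0.82 − 0.96 = 0.709.

0.709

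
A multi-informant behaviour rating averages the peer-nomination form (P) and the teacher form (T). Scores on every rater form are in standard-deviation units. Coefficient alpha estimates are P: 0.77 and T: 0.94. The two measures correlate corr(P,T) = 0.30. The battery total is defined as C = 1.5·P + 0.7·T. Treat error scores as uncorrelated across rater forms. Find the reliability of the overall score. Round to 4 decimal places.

Var(C) = 1.5² + 0.7² + 2·[1.05·0.30] = 2.74 + 0.63 = 3.37.
Under uncorrelated errors the observed covariances equal the true-score covariances, so only the own-variance terms attenuate.
True-score variance = [1.5²·0.77 + 0.7²·0.94] + 0.63 = 2.1931 + 0.63 = 2.8231.
Reliability = 2.8231 / 3.37 = 0.8377.

0.8377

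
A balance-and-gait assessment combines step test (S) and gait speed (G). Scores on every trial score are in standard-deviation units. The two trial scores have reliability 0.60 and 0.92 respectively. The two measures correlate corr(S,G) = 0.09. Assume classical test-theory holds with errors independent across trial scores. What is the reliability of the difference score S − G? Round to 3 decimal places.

Var(S−G) = 1 + 1 − 2·0.09 = 2 − 0.18 = 1.82.
Under uncorrelated errors the observed covariances equal the true-score covariances, so only the own-variance terms attenuate.
True-score variance = [0.60 + 0.92] − 0.18 = 1.52 − 0.18 = 1.34.
Reliability = 1.34 / 1.82 = 0.736.

0.736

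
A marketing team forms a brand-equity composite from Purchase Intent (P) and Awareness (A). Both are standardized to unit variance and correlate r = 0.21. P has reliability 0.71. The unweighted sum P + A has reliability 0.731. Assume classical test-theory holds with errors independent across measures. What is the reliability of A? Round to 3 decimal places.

0.639

Var(P+A) = 2 + 2·0.21 = 2.420.
True-score variance = ρ_P + ρ_A + 2·0.21, so 0.731 = (0.71 + ρ_A + 0.42) / 2.420.
ρ_A = 0.731·2.420 − 0.71 − 0.42 = 0.639.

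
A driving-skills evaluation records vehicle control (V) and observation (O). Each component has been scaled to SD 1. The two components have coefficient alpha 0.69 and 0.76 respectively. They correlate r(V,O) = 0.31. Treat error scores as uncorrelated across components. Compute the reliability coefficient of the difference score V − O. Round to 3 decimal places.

0.601

Var(V−O) = 1 + 1 − 2·0.31 = 2 − 0.62 = 1.38.
Because errors are independent across components, Cov(Tᵢ,Tⱼ) = Cov(Xᵢ,Xⱼ); the off-diagonal part of the true-score variance is the same as above.
True-score variance = [0.69 + 0.76] − 0.62 = 1.45 − 0.62 = 0.83.
Reliability = 0.83 / 1.38 = 0.601.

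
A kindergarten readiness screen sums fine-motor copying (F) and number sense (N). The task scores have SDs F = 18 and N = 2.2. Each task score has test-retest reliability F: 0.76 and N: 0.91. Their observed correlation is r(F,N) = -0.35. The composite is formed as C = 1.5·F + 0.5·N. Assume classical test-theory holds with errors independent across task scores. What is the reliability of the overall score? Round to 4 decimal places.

0.7532

Var(C) = 1.5²·18² + 0.5²·2.2² + 2·[0.75·18·2.2·(-0.35)] = 730.21 − 20.79 = 709.42.
Under uncorrelated errors the observed covariances equal the true-score covariances, so only the own-variance terms attenuate.
True-score variance = [1.5²·18²·0.76 + 0.5²·2.2²·0.91] − 20.79 = 555.141 − 20.79 = 534.351.
Reliability = 534.351 / 709.42 = 0.7532.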